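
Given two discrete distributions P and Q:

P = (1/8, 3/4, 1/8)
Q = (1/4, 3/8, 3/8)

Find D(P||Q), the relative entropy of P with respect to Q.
D(P||Q) = Σ P(i) log₂(P(i)/Q(i))
  i=0: (1/8) × log₂((1/8)/(1/4)) = (1/8) × log₂(1/2) = -0.1250
  i=1: (3/4) × log₂((3/4)/(3/8)) = (3/4) × log₂(2) = 0.7500
  i=2: (1/8) × log₂((1/8)/(3/8)) = (1/8) × log₂(1/3) = -0.1981
D(P||Q) = -0.1250 + 0.7500 - 0.1981
  = 0.4269 bits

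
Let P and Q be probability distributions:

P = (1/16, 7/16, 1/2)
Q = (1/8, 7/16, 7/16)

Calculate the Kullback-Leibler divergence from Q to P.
D(P||Q) = Σ P(i) log₂(P(i)/Q(i))
  i=0: (1/16) × log₂((1/16)/(1/8)) = (1/16) × log₂(1/2) = -0.0625
  i=1: (7/16) × log₂((7/16)/(7/16)) = (7/16) × log₂(1) = 0.0000
  i=2: (1/2) × log₂((1/2)/(7/16)) = (1/2) × log₂(8/7) = 0.0963
D(P||Q) = -0.0625 + 0.0000 + 0.0963
  = 0.0338 bits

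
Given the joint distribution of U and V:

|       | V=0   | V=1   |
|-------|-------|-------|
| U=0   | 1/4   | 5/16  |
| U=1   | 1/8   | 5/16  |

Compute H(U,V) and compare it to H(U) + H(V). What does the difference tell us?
Marginal P(U) (row sums):
  P(U=0) = 1/4 + 5/16 = 9/16
  P(U=1) = 1/8 + 5/16 = 7/16
Marginal P(V) (column sums):
  P(V=0) = 1/4 + 1/8 = 3/8
  P(V=1) = 5/16 + 5/16 = 5/8

H(U,V) = -[(1/4)·log₂(1/4) + (5/16)·log₂(5/16) + (1/8)·log₂(1/8) + (5/16)·log₂(5/16)]
  = 0.5000 + 0.5244 + 0.3750 + 0.5244
  = 1.9238 bits
H(U) = -[(9/16)·log₂(9/16) + (7/16)·log₂(7/16)]
  = 0.4669 + 0.5218
  = 0.9887 bits
H(V) = -[(3/8)·log₂(3/8) + (5/8)·log₂(5/8)]
  = 0.5306 + 0.4238
  = 0.9544 bits

H(U) + H(V) = 0.9887 + 0.9544 = 1.9431 bits
Difference: H(U) + H(V) - H(U,V) = 1.9431 - 1.9238 = 0.0193 bits = I(U;V)

The difference is the mutual information; it is positive here, so U and V are dependent (knowing one reduces uncertainty about the other by 0.0193 bits).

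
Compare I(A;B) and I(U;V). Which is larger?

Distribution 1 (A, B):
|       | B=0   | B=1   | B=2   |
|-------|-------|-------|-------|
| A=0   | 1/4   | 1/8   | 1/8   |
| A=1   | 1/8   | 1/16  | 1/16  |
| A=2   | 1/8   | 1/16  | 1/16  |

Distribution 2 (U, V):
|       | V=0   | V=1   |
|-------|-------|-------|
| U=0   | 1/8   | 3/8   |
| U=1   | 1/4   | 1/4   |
Distribution 1 (A, B):
Marginal P(A) (row sums):
  P(A=0) = 1/4 + 1/8 + 1/8 = 1/2
  P(A=1) = 1/8 + 1/16 + 1/16 = 1/4
  P(A=2) = 1/8 + 1/16 + 1/16 = 1/4
Marginal P(B) (column sums):
  P(B=0) = 1/4 + 1/8 + 1/8 = 1/2
  P(B=1) = 1/8 + 1/16 + 1/16 = 1/4
  P(B=2) = 1/8 + 1/16 + 1/16 = 1/4

H(A) = -[(1/2)·log₂(1/2) + (1/4)·log₂(1/4) + (1/4)·log₂(1/4)]
  = 0.5000 + 0.5000 + 0.5000
  = 1.5000 bits
H(B) = -[(1/2)·log₂(1/2) + (1/4)·log₂(1/4) + (1/4)·log₂(1/4)]
  = 0.5000 + 0.5000 + 0.5000
  = 1.5000 bits
H(A,B) = -[(1/4)·log₂(1/4) + (1/8)·log₂(1/8) + (1/8)·log₂(1/8) + (1/8)·log₂(1/8) + (1/16)·log₂(1/16) + (1/16)·log₂(1/16) + (1/8)·log₂(1/8) + (1/16)·log₂(1/16) + (1/16)·log₂(1/16)]
  = 0.5000 + 0.3750 + 0.3750 + 0.3750 + 0.2500 + 0.2500 + 0.3750 + 0.2500 + 0.2500
  = 3.0000 bits

I(A;B) = H(A) + H(B) - H(A,B)
  = 1.5000 + 1.5000 - 3.0000
  = 0.0000 bits

Distribution 2 (U, V):
Marginal P(U) (row sums):
  P(U=0) = 1/8 + 3/8 = 1/2
  P(U=1) = 1/4 + 1/4 = 1/2
Marginal P(V) (column sums):
  P(V=0) = 1/8 + 1/4 = 3/8
  P(V=1) = 3/8 + 1/4 = 5/8

H(U) = -[(1/2)·log₂(1/2) + (1/2)·log₂(1/2)]
  = 0.5000 + 0.5000
  = 1.0000 bits
H(V) = -[(3/8)·log₂(3/8) + (5/8)·log₂(5/8)]
  = 0.5306 + 0.4238
  = 0.9544 bits
H(U,V) = -[(1/8)·log₂(1/8) + (3/8)·log₂(3/8) + (1/4)·log₂(1/4) + (1/4)·log₂(1/4)]
  = 0.3750 + 0.5306 + 0.5000 + 0.5000
  = 1.9056 bits

I(U;V) = H(U) + H(V) - H(U,V)
  = 1.0000 + 0.9544 - 1.9056
  = 0.0488 bits

I(U;V) = 0.0488 bits > I(A;B) = 0.0000 bits, so (U, V) has the higher mutual information (stronger dependence).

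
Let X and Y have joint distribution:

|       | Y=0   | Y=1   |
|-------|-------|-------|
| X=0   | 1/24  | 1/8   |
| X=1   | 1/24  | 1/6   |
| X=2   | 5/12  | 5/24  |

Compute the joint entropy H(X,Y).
H(X,Y) = -Σ P(X,Y) log₂ P(X,Y), summed over the non-zero cells:
H(X,Y) = -[(1/24)·log₂(1/24) + (1/8)·log₂(1/8) + (1/24)·log₂(1/24) + (1/6)·log₂(1/6) + (5/12)·log₂(5/12) + (5/24)·log₂(5/24)]
  = 0.1910 + 0.3750 + 0.1910 + 0.4308 + 0.5263 + 0.4715
  = 2.1856 bits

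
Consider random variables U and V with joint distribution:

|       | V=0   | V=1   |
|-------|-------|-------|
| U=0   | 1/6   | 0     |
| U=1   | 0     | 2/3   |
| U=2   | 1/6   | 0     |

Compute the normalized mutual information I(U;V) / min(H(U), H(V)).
Marginal P(U) (row sums):
  P(U=0) = 1/6 + 0 = 1/6
  P(U=1) = 0 + 2/3 = 2/3
  P(U=2) = 1/6 + 0 = 1/6
Marginal P(V) (column sums):
  P(V=0) = 1/6 + 0 + 1/6 = 1/3
  P(V=1) = 0 + 2/3 + 0 = 2/3

H(U) = -[(1/6)·log₂(1/6) + (2/3)·log₂(2/3) + (1/6)·log₂(1/6)]
  = 0.4308 + 0.3900 + 0.4308
  = 1.2516 bits
H(V) = -[(1/3)·log₂(1/3) + (2/3)·log₂(2/3)]
  = 0.5283 + 0.3900
  = 0.9183 bits
H(U,V) = -[(1/6)·log₂(1/6) + (2/3)·log₂(2/3) + (1/6)·log₂(1/6)]
  = 0.4308 + 0.3900 + 0.4308
  = 1.2516 bits

I(U;V) = H(U) + H(V) - H(U,V)
  = 1.2516 + 0.9183 - 1.2516
  = 0.9183 bits

min(H(U), H(V)) = min(1.2516, 0.9183) = 0.9183 bits
Normalized MI = 0.9183 / 0.9183 = 1.0000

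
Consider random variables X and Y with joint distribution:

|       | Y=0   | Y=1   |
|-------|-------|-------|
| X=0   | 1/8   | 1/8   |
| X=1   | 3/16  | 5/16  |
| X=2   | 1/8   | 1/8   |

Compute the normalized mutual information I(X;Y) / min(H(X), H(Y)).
Marginal P(X) (row sums):
  P(X=0) = 1/8 + 1/8 = 1/4
  P(X=1) = 3/16 + 5/16 = 1/2
  P(X=2) = 1/8 + 1/8 = 1/4
Marginal P(Y) (column sums):
  P(Y=0) = 1/8 + 3/16 + 1/8 = 7/16
  P(Y=1) = 1/8 + 5/16 + 1/8 = 9/16

H(X) = -[(1/4)·log₂(1/4) + (1/2)·log₂(1/2) + (1/4)·log₂(1/4)]
  = 0.5000 + 0.5000 + 0.5000
  = 1.5000 bits
H(Y) = -[(7/16)·log₂(7/16) + (9/16)·log₂(9/16)]
  = 0.5218 + 0.4669
  = 0.9887 bits
H(X,Y) = -[(1/8)·log₂(1/8) + (1/8)·log₂(1/8) + (3/16)·log₂(3/16) + (5/16)·log₂(5/16) + (1/8)·log₂(1/8) + (1/8)·log₂(1/8)]
  = 0.3750 + 0.3750 + 0.4528 + 0.5244 + 0.3750 + 0.3750
  = 2.4772 bits

I(X;Y) = H(X) + H(Y) - H(X,Y)
  = 1.5000 + 0.9887 - 2.4772
  = 0.0115 bits

min(H(X), H(Y)) = min(1.5000, 0.9887) = 0.9887 bits
Normalized MI = 0.0115 / 0.9887 = 0.0116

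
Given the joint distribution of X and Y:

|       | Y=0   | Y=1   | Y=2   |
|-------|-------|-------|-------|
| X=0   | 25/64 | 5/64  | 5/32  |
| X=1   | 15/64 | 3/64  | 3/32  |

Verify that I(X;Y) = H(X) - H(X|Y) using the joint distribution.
Left side, from I(X;Y) = H(X) + H(Y) - H(X,Y):
Marginal P(X) (row sums):
  P(X=0) = 25/64 + 5/64 + 5/32 = 5/8
  P(X=1) = 15/64 + 3/64 + 3/32 = 3/8
Marginal P(Y) (column sums):
  P(Y=0) = 25/64 + 15/64 = 5/8
  P(Y=1) = 5/64 + 3/64 = 1/8
  P(Y=2) = 5/32 + 3/32 = 1/4

H(X) = -[(5/8)·log₂(5/8) + (3/8)·log₂(3/8)]
  = 0.4238 + 0.5306
  = 0.9544 bits
H(Y) = -[(5/8)·log₂(5/8) + (1/8)·log₂(1/8) + (1/4)·log₂(1/4)]
  = 0.4238 + 0.3750 + 0.5000
  = 1.2988 bits
H(X,Y) = -[(25/64)·log₂(25/64) + (5/64)·log₂(5/64) + (5/32)·log₂(5/32) + (15/64)·log₂(15/64) + (3/64)·log₂(3/64) + (3/32)·log₂(3/32)]
  = 0.5297 + 0.2873 + 0.4184 + 0.4906 + 0.2070 + 0.3202
  = 2.2532 bits

I(X;Y) = H(X) + H(Y) - H(X,Y)
  = 0.9544 + 1.2988 - 2.2532
  = 0.0000 bits

Right side, with H(X|Y) computed directly from the conditional probabilities:
H(X|Y) = -Σ P(X,Y)·log₂ P(X|Y), where P(X|Y) = P(X,Y) / P(Y)
  (X=0,Y=0): P(X|Y) = (25/64)/(5/8) = 5/8;  -(25/64)·log₂(5/8) = 0.2649
  (X=0,Y=1): P(X|Y) = (5/64)/(1/8) = 5/8;  -(5/64)·log₂(5/8) = 0.0530
  (X=0,Y=2): P(X|Y) = (5/32)/(1/4) = 5/8;  -(5/32)·log₂(5/8) = 0.1059
  (X=1,Y=0): P(X|Y) = (15/64)/(5/8) = 3/8;  -(15/64)·log₂(3/8) = 0.3316
  (X=1,Y=1): P(X|Y) = (3/64)/(1/8) = 3/8;  -(3/64)·log₂(3/8) = 0.0663
  (X=1,Y=2): P(X|Y) = (3/32)/(1/4) = 3/8;  -(3/32)·log₂(3/8) = 0.1327
H(X|Y) = 0.2649 + 0.0530 + 0.1059 + 0.3316 + 0.0663 + 0.1327
  = 0.9544 bits
H(X) - H(X|Y) = 0.9544 - 0.9544 = 0.0000 bits

Both sides equal 0.0000 bits, so I(X;Y) = H(X) - H(X|Y) ✓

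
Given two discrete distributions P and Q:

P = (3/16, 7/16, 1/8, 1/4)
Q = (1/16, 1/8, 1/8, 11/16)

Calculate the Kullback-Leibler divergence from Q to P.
D(P||Q) = Σ P(i) log₂(P(i)/Q(i))
  i=0: (3/16) × log₂((3/16)/(1/16)) = (3/16) × log₂(3) = 0.2972
  i=1: (7/16) × log₂((7/16)/(1/8)) = (7/16) × log₂(7/2) = 0.7907
  i=2: (1/8) × log₂((1/8)/(1/8)) = (1/8) × log₂(1) = 0.0000
  i=3: (1/4) × log₂((1/4)/(11/16)) = (1/4) × log₂(4/11) = -0.3649
D(P||Q) = 0.2972 + 0.7907 + 0.0000 - 0.3649
  = 0.7230 bits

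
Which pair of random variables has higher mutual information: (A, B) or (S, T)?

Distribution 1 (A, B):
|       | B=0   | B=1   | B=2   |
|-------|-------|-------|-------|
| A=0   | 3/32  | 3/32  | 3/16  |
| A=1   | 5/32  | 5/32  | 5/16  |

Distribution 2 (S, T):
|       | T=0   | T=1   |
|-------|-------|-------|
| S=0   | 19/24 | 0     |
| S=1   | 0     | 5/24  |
Distribution 1 (A, B):
Marginal P(A) (row sums):
  P(A=0) = 3/32 + 3/32 + 3/16 = 3/8
  P(A=1) = 5/32 + 5/32 + 5/16 = 5/8
Marginal P(B) (column sums):
  P(B=0) = 3/32 + 5/32 = 1/4
  P(B=1) = 3/32 + 5/32 = 1/4
  P(B=2) = 3/16 + 5/16 = 1/2

H(A) = -[(3/8)·log₂(3/8) + (5/8)·log₂(5/8)]
  = 0.5306 + 0.4238
  = 0.9544 bits
H(B) = -[(1/4)·log₂(1/4) + (1/4)·log₂(1/4) + (1/2)·log₂(1/2)]
  = 0.5000 + 0.5000 + 0.5000
  = 1.5000 bits
H(A,B) = -[(3/32)·log₂(3/32) + (3/32)·log₂(3/32) + (3/16)·log₂(3/16) + (5/32)·log₂(5/32) + (5/32)·log₂(5/32) + (5/16)·log₂(5/16)]
  = 0.3202 + 0.3202 + 0.4528 + 0.4184 + 0.4184 + 0.5244
  = 2.4544 bits

I(A;B) = H(A) + H(B) - H(A,B)
  = 0.9544 + 1.5000 - 2.4544
  = 0.0000 bits

Distribution 2 (S, T):
Marginal P(S) (row sums):
  P(S=0) = 19/24 + 0 = 19/24
  P(S=1) = 0 + 5/24 = 5/24
Marginal P(T) (column sums):
  P(T=0) = 19/24 + 0 = 19/24
  P(T=1) = 0 + 5/24 = 5/24

H(S) = -[(19/24)·log₂(19/24) + (5/24)·log₂(5/24)]
  = 0.2668 + 0.4715
  = 0.7383 bits
H(T) = -[(19/24)·log₂(19/24) + (5/24)·log₂(5/24)]
  = 0.2668 + 0.4715
  = 0.7383 bits
H(S,T) = -[(19/24)·log₂(19/24) + (5/24)·log₂(5/24)]
  = 0.2668 + 0.4715
  = 0.7383 bits

I(S;T) = H(S) + H(T) - H(S,T)
  = 0.7383 + 0.7383 - 0.7383
  = 0.7383 bits

I(S;T) = 0.7383 bits > I(A;B) = 0.0000 bits, so (S, T) has the higher mutual information (stronger dependence).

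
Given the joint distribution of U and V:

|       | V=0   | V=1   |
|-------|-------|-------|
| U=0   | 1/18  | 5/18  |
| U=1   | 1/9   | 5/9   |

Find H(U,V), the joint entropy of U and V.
H(U,V) = -Σ P(U,V) log₂ P(U,V), summed over the non-zero cells:
H(U,V) = -[(1/18)·log₂(1/18) + (5/18)·log₂(5/18) + (1/9)·log₂(1/9) + (5/9)·log₂(5/9)]
  = 0.2317 + 0.5133 + 0.3522 + 0.4711
  = 1.5683 bits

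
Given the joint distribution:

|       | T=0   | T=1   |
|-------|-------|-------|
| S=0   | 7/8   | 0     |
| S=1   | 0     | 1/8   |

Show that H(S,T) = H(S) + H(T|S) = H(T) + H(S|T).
Marginal P(S) (row sums):
  P(S=0) = 7/8 + 0 = 7/8
  P(S=1) = 0 + 1/8 = 1/8
Marginal P(T) (column sums):
  P(T=0) = 7/8 + 0 = 7/8
  P(T=1) = 0 + 1/8 = 1/8

Decomposition 1: H(S) + H(T|S)
H(S) = -[(7/8)·log₂(7/8) + (1/8)·log₂(1/8)]
  = 0.1686 + 0.3750
  = 0.5436 bits
H(T|S) = -Σ P(S,T)·log₂ P(T|S), where P(T|S) = P(S,T) / P(S)
  (cells with P(S,T) = 0 contribute 0)
  (S=0,T=0): P(T|S) = (7/8)/(7/8) = 1;  -(7/8)·log₂(1) = 0.0000
  (S=1,T=1): P(T|S) = (1/8)/(1/8) = 1;  -(1/8)·log₂(1) = 0.0000
H(T|S) = 0.0000 + 0.0000
  = 0.0000 bits
H(S) + H(T|S) = 0.5436 + 0.0000 = 0.5436 bits

Decomposition 2: H(T) + H(S|T)
H(T) = -[(7/8)·log₂(7/8) + (1/8)·log₂(1/8)]
  = 0.1686 + 0.3750
  = 0.5436 bits
H(S|T) = -Σ P(S,T)·log₂ P(S|T), where P(S|T) = P(S,T) / P(T)
  (cells with P(S,T) = 0 contribute 0)
  (S=0,T=0): P(S|T) = (7/8)/(7/8) = 1;  -(7/8)·log₂(1) = 0.0000
  (S=1,T=1): P(S|T) = (1/8)/(1/8) = 1;  -(1/8)·log₂(1) = 0.0000
H(S|T) = 0.0000 + 0.0000
  = 0.0000 bits
H(T) + H(S|T) = 0.5436 + 0.0000 = 0.5436 bits

Direct computation of the joint entropy:
H(S,T) = -[(7/8)·log₂(7/8) + (1/8)·log₂(1/8)]
  = 0.1686 + 0.3750
  = 0.5436 bits

All three agree: H(S,T) = 0.5436 bits ✓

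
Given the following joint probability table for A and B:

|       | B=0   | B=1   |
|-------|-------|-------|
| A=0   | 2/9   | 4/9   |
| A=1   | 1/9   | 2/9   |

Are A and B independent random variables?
Marginal P(A) (row sums):
  P(A=0) = 2/9 + 4/9 = 2/3
  P(A=1) = 1/9 + 2/9 = 1/3
Marginal P(B) (column sums):
  P(B=0) = 2/9 + 1/9 = 1/3
  P(B=1) = 4/9 + 2/9 = 2/3

A and B are independent iff P(A=i,B=j) = P(A=i)·P(B=j) for every cell.
  P(A=0)·P(B=0) = 2/3 × 1/3 = 2/9 = P(A=0,B=0) ✓
  P(A=0)·P(B=1) = 2/3 × 2/3 = 4/9 = P(A=0,B=1) ✓
  P(A=1)·P(B=0) = 1/3 × 1/3 = 1/9 = P(A=1,B=0) ✓
  P(A=1)·P(B=1) = 1/3 × 2/3 = 2/9 = P(A=1,B=1) ✓

Yes, A and B are independent: every cell factors, so I(A;B) = 0 bits.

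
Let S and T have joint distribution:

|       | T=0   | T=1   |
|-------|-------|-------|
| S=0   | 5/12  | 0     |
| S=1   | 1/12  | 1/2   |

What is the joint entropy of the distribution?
H(S,T) = -Σ P(S,T) log₂ P(S,T), summed over the non-zero cells:
H(S,T) = -[(5/12)·log₂(5/12) + (1/12)·log₂(1/12) + (1/2)·log₂(1/2)]
  = 0.5263 + 0.2987 + 0.5000
  = 1.3250 bits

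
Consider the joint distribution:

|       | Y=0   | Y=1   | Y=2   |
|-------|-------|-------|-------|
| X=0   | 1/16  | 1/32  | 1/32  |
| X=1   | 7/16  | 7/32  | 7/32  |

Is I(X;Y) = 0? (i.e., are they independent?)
Marginal P(X) (row sums):
  P(X=0) = 1/16 + 1/32 + 1/32 = 1/8
  P(X=1) = 7/16 + 7/32 + 7/32 = 7/8
Marginal P(Y) (column sums):
  P(Y=0) = 1/16 + 7/16 = 1/2
  P(Y=1) = 1/32 + 7/32 = 1/4
  P(Y=2) = 1/32 + 7/32 = 1/4

X and Y are independent iff P(X=i,Y=j) = P(X=i)·P(Y=j) for every cell.
  P(X=0)·P(Y=0) = 1/8 × 1/2 = 1/16 = P(X=0,Y=0) ✓
  P(X=0)·P(Y=1) = 1/8 × 1/4 = 1/32 = P(X=0,Y=1) ✓
  P(X=0)·P(Y=2) = 1/8 × 1/4 = 1/32 = P(X=0,Y=2) ✓
  P(X=1)·P(Y=0) = 7/8 × 1/2 = 7/16 = P(X=1,Y=0) ✓
  P(X=1)·P(Y=1) = 7/8 × 1/4 = 7/32 = P(X=1,Y=1) ✓
  P(X=1)·P(Y=2) = 7/8 × 1/4 = 7/32 = P(X=1,Y=2) ✓

Yes, X and Y are independent: every cell factors, so I(X;Y) = 0 bits.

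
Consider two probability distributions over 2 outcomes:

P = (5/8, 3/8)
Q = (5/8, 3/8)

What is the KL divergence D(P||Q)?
D(P||Q) = Σ P(i) log₂(P(i)/Q(i))
  i=0: (5/8) × log₂((5/8)/(5/8)) = (5/8) × log₂(1) = 0.0000
  i=1: (3/8) × log₂((3/8)/(3/8)) = (3/8) × log₂(1) = 0.0000
D(P||Q) = 0.0000 + 0.0000
  = 0.0000 bits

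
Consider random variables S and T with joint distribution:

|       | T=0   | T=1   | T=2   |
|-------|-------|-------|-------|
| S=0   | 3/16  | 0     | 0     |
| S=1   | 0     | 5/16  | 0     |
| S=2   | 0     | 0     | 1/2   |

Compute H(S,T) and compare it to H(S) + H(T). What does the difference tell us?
Marginal P(S) (row sums):
  P(S=0) = 3/16 + 0 + 0 = 3/16
  P(S=1) = 0 + 5/16 + 0 = 5/16
  P(S=2) = 0 + 0 + 1/2 = 1/2
Marginal P(T) (column sums):
  P(T=0) = 3/16 + 0 + 0 = 3/16
  P(T=1) = 0 + 5/16 + 0 = 5/16
  P(T=2) = 0 + 0 + 1/2 = 1/2

H(S,T) = -[(3/16)·log₂(3/16) + (5/16)·log₂(5/16) + (1/2)·log₂(1/2)]
  = 0.4528 + 0.5244 + 0.5000
  = 1.4772 bits
H(S) = -[(3/16)·log₂(3/16) + (5/16)·log₂(5/16) + (1/2)·log₂(1/2)]
  = 0.4528 + 0.5244 + 0.5000
  = 1.4772 bits
H(T) = -[(3/16)·log₂(3/16) + (5/16)·log₂(5/16) + (1/2)·log₂(1/2)]
  = 0.4528 + 0.5244 + 0.5000
  = 1.4772 bits

H(S) + H(T) = 1.4772 + 1.4772 = 2.9544 bits
Difference: H(S) + H(T) - H(S,T) = 2.9544 - 1.4772 = 1.4772 bits = I(S;T)

The difference is the mutual information; it is positive here, so S and T are dependent (knowing one reduces uncertainty about the other by 1.4772 bits).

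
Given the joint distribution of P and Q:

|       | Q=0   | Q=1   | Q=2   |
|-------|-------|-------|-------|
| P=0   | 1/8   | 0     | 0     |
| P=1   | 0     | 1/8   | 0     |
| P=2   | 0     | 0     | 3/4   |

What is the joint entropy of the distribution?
H(P,Q) = -Σ P(P,Q) log₂ P(P,Q), summed over the non-zero cells:
H(P,Q) = -[(1/8)·log₂(1/8) + (1/8)·log₂(1/8) + (3/4)·log₂(3/4)]
  = 0.3750 + 0.3750 + 0.3113
  = 1.0613 bits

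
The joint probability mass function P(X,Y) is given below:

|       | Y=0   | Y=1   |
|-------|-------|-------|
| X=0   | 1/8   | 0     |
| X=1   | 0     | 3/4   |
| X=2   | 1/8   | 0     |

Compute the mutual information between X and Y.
Marginal P(X) (row sums):
  P(X=0) = 1/8 + 0 = 1/8
  P(X=1) = 0 + 3/4 = 3/4
  P(X=2) = 1/8 + 0 = 1/8
Marginal P(Y) (column sums):
  P(Y=0) = 1/8 + 0 + 1/8 = 1/4
  P(Y=1) = 0 + 3/4 + 0 = 3/4

H(X) = -[(1/8)·log₂(1/8) + (3/4)·log₂(3/4) + (1/8)·log₂(1/8)]
  = 0.3750 + 0.3113 + 0.3750
  = 1.0613 bits
H(Y) = -[(1/4)·log₂(1/4) + (3/4)·log₂(3/4)]
  = 0.5000 + 0.3113
  = 0.8113 bits
H(X,Y) = -[(1/8)·log₂(1/8) + (3/4)·log₂(3/4) + (1/8)·log₂(1/8)]
  = 0.3750 + 0.3113 + 0.3750
  = 1.0613 bits

I(X;Y) = H(X) + H(Y) - H(X,Y)
  = 1.0613 + 0.8113 - 1.0613
  = 0.8113 bits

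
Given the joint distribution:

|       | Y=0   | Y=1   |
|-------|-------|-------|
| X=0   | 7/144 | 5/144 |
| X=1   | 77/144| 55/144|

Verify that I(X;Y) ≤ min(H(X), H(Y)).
Marginal P(X) (row sums):
  P(X=0) = 7/144 + 5/144 = 1/12
  P(X=1) = 77/144 + 55/144 = 11/12
Marginal P(Y) (column sums):
  P(Y=0) = 7/144 + 77/144 = 7/12
  P(Y=1) = 5/144 + 55/144 = 5/12

H(X) = -[(1/12)·log₂(1/12) + (11/12)·log₂(11/12)]
  = 0.2987 + 0.1151
  = 0.4138 bits
H(Y) = -[(7/12)·log₂(7/12) + (5/12)·log₂(5/12)]
  = 0.4536 + 0.5263
  = 0.9799 bits
H(X,Y) = -[(7/144)·log₂(7/144) + (5/144)·log₂(5/144) + (77/144)·log₂(77/144) + (55/144)·log₂(55/144)]
  = 0.2121 + 0.1683 + 0.4829 + 0.5304
  = 1.3937 bits

I(X;Y) = H(X) + H(Y) - H(X,Y)
  = 0.4138 + 0.9799 - 1.3937
  = 0.0000 bits

min(H(X), H(Y)) = min(0.4138, 0.9799) = 0.4138 bits
Since 0.0000 ≤ 0.4138, the bound is satisfied ✓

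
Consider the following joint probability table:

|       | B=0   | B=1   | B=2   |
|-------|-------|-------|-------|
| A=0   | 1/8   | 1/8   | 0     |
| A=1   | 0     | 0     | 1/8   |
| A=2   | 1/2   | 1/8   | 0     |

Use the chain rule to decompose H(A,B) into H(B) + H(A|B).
By the chain rule: H(A,B) = H(B) + H(A|B)

Marginal P(B) (column sums):
  P(B=0) = 1/8 + 0 + 1/2 = 5/8
  P(B=1) = 1/8 + 0 + 1/8 = 1/4
  P(B=2) = 0 + 1/8 + 0 = 1/8
H(B) = -[(5/8)·log₂(5/8) + (1/4)·log₂(1/4) + (1/8)·log₂(1/8)]
  = 0.4238 + 0.5000 + 0.3750
  = 1.2988 bits
H(A|B) = -Σ P(A,B)·log₂ P(A|B), where P(A|B) = P(A,B) / P(B)
  (cells with P(A,B) = 0 contribute 0)
  (A=0,B=0): P(A|B) = (1/8)/(5/8) = 1/5;  -(1/8)·log₂(1/5) = 0.2902
  (A=0,B=1): P(A|B) = (1/8)/(1/4) = 1/2;  -(1/8)·log₂(1/2) = 0.1250
  (A=1,B=2): P(A|B) = (1/8)/(1/8) = 1;  -(1/8)·log₂(1) = 0.0000
  (A=2,B=0): P(A|B) = (1/2)/(5/8) = 4/5;  -(1/2)·log₂(4/5) = 0.1610
  (A=2,B=1): P(A|B) = (1/8)/(1/4) = 1/2;  -(1/8)·log₂(1/2) = 0.1250
H(A|B) = 0.2902 + 0.1250 + 0.0000 + 0.1610 + 0.1250
  = 0.7012 bits

H(A,B) = H(B) + H(A|B) = 1.2988 + 0.7012 = 2.0000 bits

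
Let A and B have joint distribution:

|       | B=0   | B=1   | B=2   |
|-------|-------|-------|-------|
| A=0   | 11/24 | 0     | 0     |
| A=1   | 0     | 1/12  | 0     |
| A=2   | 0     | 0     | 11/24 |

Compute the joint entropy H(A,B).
H(A,B) = -Σ P(A,B) log₂ P(A,B), summed over the non-zero cells:
H(A,B) = -[(11/24)·log₂(11/24) + (1/12)·log₂(1/12) + (11/24)·log₂(11/24)]
  = 0.5159 + 0.2987 + 0.5159
  = 1.3305 bits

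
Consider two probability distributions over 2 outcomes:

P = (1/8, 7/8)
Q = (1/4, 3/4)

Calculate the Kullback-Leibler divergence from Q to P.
D(P||Q) = Σ P(i) log₂(P(i)/Q(i))
  i=0: (1/8) × log₂((1/8)/(1/4)) = (1/8) × log₂(1/2) = -0.1250
  i=1: (7/8) × log₂((7/8)/(3/4)) = (7/8) × log₂(7/6) = 0.1946
D(P||Q) = -0.1250 + 0.1946
  = 0.0696 bits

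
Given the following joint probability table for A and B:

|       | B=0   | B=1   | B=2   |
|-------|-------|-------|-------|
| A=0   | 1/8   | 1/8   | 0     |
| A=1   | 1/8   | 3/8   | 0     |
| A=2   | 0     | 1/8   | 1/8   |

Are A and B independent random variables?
Marginal P(A) (row sums):
  P(A=0) = 1/8 + 1/8 + 0 = 1/4
  P(A=1) = 1/8 + 3/8 + 0 = 1/2
  P(A=2) = 0 + 1/8 + 1/8 = 1/4
Marginal P(B) (column sums):
  P(B=0) = 1/8 + 1/8 + 0 = 1/4
  P(B=1) = 1/8 + 3/8 + 1/8 = 5/8
  P(B=2) = 0 + 0 + 1/8 = 1/8

A and B are independent iff P(A=i,B=j) = P(A=i)·P(B=j) for every cell.
  P(A=0)·P(B=0) = 1/4 × 1/4 = 1/16, but P(A=0,B=0) = 1/8 ✗

No, A and B are not independent. Quantitatively, I(A;B) > 0:

H(A) = -[(1/4)·log₂(1/4) + (1/2)·log₂(1/2) + (1/4)·log₂(1/4)]
  = 0.5000 + 0.5000 + 0.5000
  = 1.5000 bits
H(B) = -[(1/4)·log₂(1/4) + (5/8)·log₂(5/8) + (1/8)·log₂(1/8)]
  = 0.5000 + 0.4238 + 0.3750
  = 1.2988 bits
H(A,B) = -[(1/8)·log₂(1/8) + (1/8)·log₂(1/8) + (1/8)·log₂(1/8) + (3/8)·log₂(3/8) + (1/8)·log₂(1/8) + (1/8)·log₂(1/8)]
  = 0.3750 + 0.3750 + 0.3750 + 0.5306 + 0.3750 + 0.3750
  = 2.4056 bits
I(A;B) = H(A) + H(B) - H(A,B) = 1.5000 + 1.2988 - 2.4056 = 0.3932 bits > 0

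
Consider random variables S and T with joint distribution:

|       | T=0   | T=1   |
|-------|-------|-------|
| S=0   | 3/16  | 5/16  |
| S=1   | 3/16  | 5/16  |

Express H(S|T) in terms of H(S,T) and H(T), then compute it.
H(S|T) = H(S,T) - H(T)

Marginal P(T) (column sums):
  P(T=0) = 3/16 + 3/16 = 3/8
  P(T=1) = 5/16 + 5/16 = 5/8

H(S,T) = -[(3/16)·log₂(3/16) + (5/16)·log₂(5/16) + (3/16)·log₂(3/16) + (5/16)·log₂(5/16)]
  = 0.4528 + 0.5244 + 0.4528 + 0.5244
  = 1.9544 bits
H(T) = -[(3/8)·log₂(3/8) + (5/8)·log₂(5/8)]
  = 0.5306 + 0.4238
  = 0.9544 bits

H(S|T) = 1.9544 - 0.9544 = 1.0000 bits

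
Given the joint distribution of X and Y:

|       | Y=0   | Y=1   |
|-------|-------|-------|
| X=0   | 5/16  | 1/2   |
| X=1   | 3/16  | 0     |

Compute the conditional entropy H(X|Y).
Marginal P(Y) (column sums):
  P(Y=0) = 5/16 + 3/16 = 1/2
  P(Y=1) = 1/2 + 0 = 1/2

H(X|Y) = -Σ P(X,Y)·log₂ P(X|Y), where P(X|Y) = P(X,Y) / P(Y)
  (cells with P(X,Y) = 0 contribute 0)
  (X=0,Y=0): P(X|Y) = (5/16)/(1/2) = 5/8;  -(5/16)·log₂(5/8) = 0.2119
  (X=0,Y=1): P(X|Y) = (1/2)/(1/2) = 1;  -(1/2)·log₂(1) = 0.0000
  (X=1,Y=0): P(X|Y) = (3/16)/(1/2) = 3/8;  -(3/16)·log₂(3/8) = 0.2653
H(X|Y) = 0.2119 + 0.0000 + 0.2653
  = 0.4772 bits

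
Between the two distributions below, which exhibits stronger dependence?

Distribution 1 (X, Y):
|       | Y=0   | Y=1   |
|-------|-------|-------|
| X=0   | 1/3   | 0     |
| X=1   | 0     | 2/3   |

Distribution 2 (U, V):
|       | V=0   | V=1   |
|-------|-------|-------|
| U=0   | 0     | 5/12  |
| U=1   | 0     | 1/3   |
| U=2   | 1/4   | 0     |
Distribution 1 (X, Y):
Marginal P(X) (row sums):
  P(X=0) = 1/3 + 0 = 1/3
  P(X=1) = 0 + 2/3 = 2/3
Marginal P(Y) (column sums):
  P(Y=0) = 1/3 + 0 = 1/3
  P(Y=1) = 0 + 2/3 = 2/3

H(X) = -[(1/3)·log₂(1/3) + (2/3)·log₂(2/3)]
  = 0.5283 + 0.3900
  = 0.9183 bits
H(Y) = -[(1/3)·log₂(1/3) + (2/3)·log₂(2/3)]
  = 0.5283 + 0.3900
  = 0.9183 bits
H(X,Y) = -[(1/3)·log₂(1/3) + (2/3)·log₂(2/3)]
  = 0.5283 + 0.3900
  = 0.9183 bits

I(X;Y) = H(X) + H(Y) - H(X,Y)
  = 0.9183 + 0.9183 - 0.9183
  = 0.9183 bits

Distribution 2 (U, V):
Marginal P(U) (row sums):
  P(U=0) = 0 + 5/12 = 5/12
  P(U=1) = 0 + 1/3 = 1/3
  P(U=2) = 1/4 + 0 = 1/4
Marginal P(V) (column sums):
  P(V=0) = 0 + 0 + 1/4 = 1/4
  P(V=1) = 5/12 + 1/3 + 0 = 3/4

H(U) = -[(5/12)·log₂(5/12) + (1/3)·log₂(1/3) + (1/4)·log₂(1/4)]
  = 0.5263 + 0.5283 + 0.5000
  = 1.5546 bits
H(V) = -[(1/4)·log₂(1/4) + (3/4)·log₂(3/4)]
  = 0.5000 + 0.3113
  = 0.8113 bits
H(U,V) = -[(5/12)·log₂(5/12) + (1/3)·log₂(1/3) + (1/4)·log₂(1/4)]
  = 0.5263 + 0.5283 + 0.5000
  = 1.5546 bits

I(U;V) = H(U) + H(V) - H(U,V)
  = 1.5546 + 0.8113 - 1.5546
  = 0.8113 bits

I(X;Y) = 0.9183 bits > I(U;V) = 0.8113 bits, so (X, Y) has the higher mutual information (stronger dependence).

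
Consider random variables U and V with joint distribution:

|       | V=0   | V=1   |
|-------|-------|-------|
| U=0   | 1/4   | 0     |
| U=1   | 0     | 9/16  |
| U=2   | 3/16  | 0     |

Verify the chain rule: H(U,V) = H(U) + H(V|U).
Left side:
H(U,V) = -[(1/4)·log₂(1/4) + (9/16)·log₂(9/16) + (3/16)·log₂(3/16)]
  = 0.5000 + 0.4669 + 0.4528
  = 1.4197 bits

Right side:
Marginal P(U) (row sums):
  P(U=0) = 1/4 + 0 = 1/4
  P(U=1) = 0 + 9/16 = 9/16
  P(U=2) = 3/16 + 0 = 3/16
H(U) = -[(1/4)·log₂(1/4) + (9/16)·log₂(9/16) + (3/16)·log₂(3/16)]
  = 0.5000 + 0.4669 + 0.4528
  = 1.4197 bits
H(V|U) = -Σ P(U,V)·log₂ P(V|U), where P(V|U) = P(U,V) / P(U)
  (cells with P(U,V) = 0 contribute 0)
  (U=0,V=0): P(V|U) = (1/4)/(1/4) = 1;  -(1/4)·log₂(1) = 0.0000
  (U=1,V=1): P(V|U) = (9/16)/(9/16) = 1;  -(9/16)·log₂(1) = 0.0000
  (U=2,V=0): P(V|U) = (3/16)/(3/16) = 1;  -(3/16)·log₂(1) = 0.0000
H(V|U) = 0.0000 + 0.0000 + 0.0000
  = 0.0000 bits
H(U) + H(V|U) = 1.4197 + 0.0000 = 1.4197 bits

Both sides equal 1.4197 bits, so the chain rule holds ✓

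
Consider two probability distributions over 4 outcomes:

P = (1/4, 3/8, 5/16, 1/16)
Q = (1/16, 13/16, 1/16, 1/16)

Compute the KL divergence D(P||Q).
D(P||Q) = Σ P(i) log₂(P(i)/Q(i))
  i=0: (1/4) × log₂((1/4)/(1/16)) = (1/4) × log₂(4) = 0.5000
  i=1: (3/8) × log₂((3/8)/(13/16)) = (3/8) × log₂(6/13) = -0.4183
  i=2: (5/16) × log₂((5/16)/(1/16)) = (5/16) × log₂(5) = 0.7256
  i=3: (1/16) × log₂((1/16)/(1/16)) = (1/16) × log₂(1) = 0.0000
D(P||Q) = 0.5000 - 0.4183 + 0.7256 + 0.0000
  = 0.8073 bits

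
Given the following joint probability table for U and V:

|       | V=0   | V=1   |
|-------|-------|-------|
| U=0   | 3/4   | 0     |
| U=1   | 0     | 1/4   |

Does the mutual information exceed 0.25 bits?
Marginal P(U) (row sums):
  P(U=0) = 3/4 + 0 = 3/4
  P(U=1) = 0 + 1/4 = 1/4
Marginal P(V) (column sums):
  P(V=0) = 3/4 + 0 = 3/4
  P(V=1) = 0 + 1/4 = 1/4

H(U) = -[(3/4)·log₂(3/4) + (1/4)·log₂(1/4)]
  = 0.3113 + 0.5000
  = 0.8113 bits
H(V) = -[(3/4)·log₂(3/4) + (1/4)·log₂(1/4)]
  = 0.3113 + 0.5000
  = 0.8113 bits
H(U,V) = -[(3/4)·log₂(3/4) + (1/4)·log₂(1/4)]
  = 0.3113 + 0.5000
  = 0.8113 bits

I(U;V) = H(U) + H(V) - H(U,V)
  = 0.8113 + 0.8113 - 0.8113
  = 0.8113 bits

Yes. I(U;V) = 0.8113 bits, which is > 0.25 bits.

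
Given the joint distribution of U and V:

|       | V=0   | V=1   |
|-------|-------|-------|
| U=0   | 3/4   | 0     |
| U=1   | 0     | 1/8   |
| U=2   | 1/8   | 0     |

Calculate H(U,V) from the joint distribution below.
H(U,V) = -Σ P(U,V) log₂ P(U,V), summed over the non-zero cells:
H(U,V) = -[(3/4)·log₂(3/4) + (1/8)·log₂(1/8) + (1/8)·log₂(1/8)]
  = 0.3113 + 0.3750 + 0.3750
  = 1.0613 bits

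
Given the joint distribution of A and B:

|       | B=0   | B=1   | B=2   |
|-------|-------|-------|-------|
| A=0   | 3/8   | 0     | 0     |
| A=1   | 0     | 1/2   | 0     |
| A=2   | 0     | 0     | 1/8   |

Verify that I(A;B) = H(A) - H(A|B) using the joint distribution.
Left side, from I(A;B) = H(A) + H(B) - H(A,B):
Marginal P(A) (row sums):
  P(A=0) = 3/8 + 0 + 0 = 3/8
  P(A=1) = 0 + 1/2 + 0 = 1/2
  P(A=2) = 0 + 0 + 1/8 = 1/8
Marginal P(B) (column sums):
  P(B=0) = 3/8 + 0 + 0 = 3/8
  P(B=1) = 0 + 1/2 + 0 = 1/2
  P(B=2) = 0 + 0 + 1/8 = 1/8

H(A) = -[(3/8)·log₂(3/8) + (1/2)·log₂(1/2) + (1/8)·log₂(1/8)]
  = 0.5306 + 0.5000 + 0.3750
  = 1.4056 bits
H(B) = -[(3/8)·log₂(3/8) + (1/2)·log₂(1/2) + (1/8)·log₂(1/8)]
  = 0.5306 + 0.5000 + 0.3750
  = 1.4056 bits
H(A,B) = -[(3/8)·log₂(3/8) + (1/2)·log₂(1/2) + (1/8)·log₂(1/8)]
  = 0.5306 + 0.5000 + 0.3750
  = 1.4056 bits

I(A;B) = H(A) + H(B) - H(A,B)
  = 1.4056 + 1.4056 - 1.4056
  = 1.4056 bits

Right side, with H(A|B) computed directly from the conditional probabilities:
H(A|B) = -Σ P(A,B)·log₂ P(A|B), where P(A|B) = P(A,B) / P(B)
  (cells with P(A,B) = 0 contribute 0)
  (A=0,B=0): P(A|B) = (3/8)/(3/8) = 1;  -(3/8)·log₂(1) = 0.0000
  (A=1,B=1): P(A|B) = (1/2)/(1/2) = 1;  -(1/2)·log₂(1) = 0.0000
  (A=2,B=2): P(A|B) = (1/8)/(1/8) = 1;  -(1/8)·log₂(1) = 0.0000
H(A|B) = 0.0000 + 0.0000 + 0.0000
  = 0.0000 bits
H(A) - H(A|B) = 1.4056 - 0.0000 = 1.4056 bits

Both sides equal 1.4056 bits, so I(A;B) = H(A) - H(A|B) ✓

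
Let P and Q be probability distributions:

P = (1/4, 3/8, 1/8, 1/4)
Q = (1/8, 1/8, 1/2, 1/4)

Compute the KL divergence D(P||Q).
D(P||Q) = Σ P(i) log₂(P(i)/Q(i))
  i=0: (1/4) × log₂((1/4)/(1/8)) = (1/4) × log₂(2) = 0.2500
  i=1: (3/8) × log₂((3/8)/(1/8)) = (3/8) × log₂(3) = 0.5944
  i=2: (1/8) × log₂((1/8)/(1/2)) = (1/8) × log₂(1/4) = -0.2500
  i=3: (1/4) × log₂((1/4)/(1/4)) = (1/4) × log₂(1) = 0.0000
D(P||Q) = 0.2500 + 0.5944 - 0.2500 + 0.0000
  = 0.5944 bits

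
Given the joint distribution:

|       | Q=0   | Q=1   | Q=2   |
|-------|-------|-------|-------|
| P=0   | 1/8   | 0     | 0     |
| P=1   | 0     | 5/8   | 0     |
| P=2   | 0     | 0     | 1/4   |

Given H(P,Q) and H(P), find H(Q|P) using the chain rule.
From the chain rule: H(P,Q) = H(P) + H(Q|P)
Therefore: H(Q|P) = H(P,Q) - H(P)

H(P,Q) = -[(1/8)·log₂(1/8) + (5/8)·log₂(5/8) + (1/4)·log₂(1/4)]
  = 0.3750 + 0.4238 + 0.5000
  = 1.2988 bits
Marginal P(P) (row sums):
  P(P=0) = 1/8 + 0 + 0 = 1/8
  P(P=1) = 0 + 5/8 + 0 = 5/8
  P(P=2) = 0 + 0 + 1/4 = 1/4
H(P) = -[(1/8)·log₂(1/8) + (5/8)·log₂(5/8) + (1/4)·log₂(1/4)]
  = 0.3750 + 0.4238 + 0.5000
  = 1.2988 bits

H(Q|P) = 1.2988 - 1.2988 = 0.0000 bits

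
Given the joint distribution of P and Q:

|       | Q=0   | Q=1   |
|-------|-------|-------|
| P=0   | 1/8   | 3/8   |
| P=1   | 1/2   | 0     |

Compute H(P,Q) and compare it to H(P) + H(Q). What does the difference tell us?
Marginal P(P) (row sums):
  P(P=0) = 1/8 + 3/8 = 1/2
  P(P=1) = 1/2 + 0 = 1/2
Marginal P(Q) (column sums):
  P(Q=0) = 1/8 + 1/2 = 5/8
  P(Q=1) = 3/8 + 0 = 3/8

H(P,Q) = -[(1/8)·log₂(1/8) + (3/8)·log₂(3/8) + (1/2)·log₂(1/2)]
  = 0.3750 + 0.5306 + 0.5000
  = 1.4056 bits
H(P) = -[(1/2)·log₂(1/2) + (1/2)·log₂(1/2)]
  = 0.5000 + 0.5000
  = 1.0000 bits
H(Q) = -[(5/8)·log₂(5/8) + (3/8)·log₂(3/8)]
  = 0.4238 + 0.5306
  = 0.9544 bits

H(P) + H(Q) = 1.0000 + 0.9544 = 1.9544 bits
Difference: H(P) + H(Q) - H(P,Q) = 1.9544 - 1.4056 = 0.5488 bits = I(P;Q)

The difference is the mutual information; it is positive here, so P and Q are dependent (knowing one reduces uncertainty about the other by 0.5488 bits).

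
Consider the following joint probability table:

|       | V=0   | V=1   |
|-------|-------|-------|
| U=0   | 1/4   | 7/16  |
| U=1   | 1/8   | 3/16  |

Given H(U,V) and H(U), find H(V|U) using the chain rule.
From the chain rule: H(U,V) = H(U) + H(V|U)
Therefore: H(V|U) = H(U,V) - H(U)

H(U,V) = -[(1/4)·log₂(1/4) + (7/16)·log₂(7/16) + (1/8)·log₂(1/8) + (3/16)·log₂(3/16)]
  = 0.5000 + 0.5218 + 0.3750 + 0.4528
  = 1.8496 bits
Marginal P(U) (row sums):
  P(U=0) = 1/4 + 7/16 = 11/16
  P(U=1) = 1/8 + 3/16 = 5/16
H(U) = -[(11/16)·log₂(11/16) + (5/16)·log₂(5/16)]
  = 0.3716 + 0.5244
  = 0.8960 bits

H(V|U) = 1.8496 - 0.8960 = 0.9536 bits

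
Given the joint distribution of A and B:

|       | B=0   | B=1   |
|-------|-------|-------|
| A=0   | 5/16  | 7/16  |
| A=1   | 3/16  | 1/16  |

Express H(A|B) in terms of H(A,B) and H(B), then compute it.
H(A|B) = H(A,B) - H(B)

Marginal P(B) (column sums):
  P(B=0) = 5/16 + 3/16 = 1/2
  P(B=1) = 7/16 + 1/16 = 1/2

H(A,B) = -[(5/16)·log₂(5/16) + (7/16)·log₂(7/16) + (3/16)·log₂(3/16) + (1/16)·log₂(1/16)]
  = 0.5244 + 0.5218 + 0.4528 + 0.2500
  = 1.7490 bits
H(B) = -[(1/2)·log₂(1/2) + (1/2)·log₂(1/2)]
  = 0.5000 + 0.5000
  = 1.0000 bits

H(A|B) = 1.7490 - 1.0000 = 0.7490 bits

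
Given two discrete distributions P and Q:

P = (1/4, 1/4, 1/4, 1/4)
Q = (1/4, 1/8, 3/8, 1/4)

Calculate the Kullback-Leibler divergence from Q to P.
D(P||Q) = Σ P(i) log₂(P(i)/Q(i))
  i=0: (1/4) × log₂((1/4)/(1/4)) = (1/4) × log₂(1) = 0.0000
  i=1: (1/4) × log₂((1/4)/(1/8)) = (1/4) × log₂(2) = 0.2500
  i=2: (1/4) × log₂((1/4)/(3/8)) = (1/4) × log₂(2/3) = -0.1462
  i=3: (1/4) × log₂((1/4)/(1/4)) = (1/4) × log₂(1) = 0.0000
D(P||Q) = 0.0000 + 0.2500 - 0.1462 + 0.0000
  = 0.1038 bits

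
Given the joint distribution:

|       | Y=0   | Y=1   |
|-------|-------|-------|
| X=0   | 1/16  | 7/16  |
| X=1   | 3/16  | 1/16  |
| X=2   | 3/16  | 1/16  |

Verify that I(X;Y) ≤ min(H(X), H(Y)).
Marginal P(X) (row sums):
  P(X=0) = 1/16 + 7/16 = 1/2
  P(X=1) = 3/16 + 1/16 = 1/4
  P(X=2) = 3/16 + 1/16 = 1/4
Marginal P(Y) (column sums):
  P(Y=0) = 1/16 + 3/16 + 3/16 = 7/16
  P(Y=1) = 7/16 + 1/16 + 1/16 = 9/16

H(X) = -[(1/2)·log₂(1/2) + (1/4)·log₂(1/4) + (1/4)·log₂(1/4)]
  = 0.5000 + 0.5000 + 0.5000
  = 1.5000 bits
H(Y) = -[(7/16)·log₂(7/16) + (9/16)·log₂(9/16)]
  = 0.5218 + 0.4669
  = 0.9887 bits
H(X,Y) = -[(1/16)·log₂(1/16) + (7/16)·log₂(7/16) + (3/16)·log₂(3/16) + (1/16)·log₂(1/16) + (3/16)·log₂(3/16) + (1/16)·log₂(1/16)]
  = 0.2500 + 0.5218 + 0.4528 + 0.2500 + 0.4528 + 0.2500
  = 2.1774 bits

I(X;Y) = H(X) + H(Y) - H(X,Y)
  = 1.5000 + 0.9887 - 2.1774
  = 0.3113 bits

min(H(X), H(Y)) = min(1.5000, 0.9887) = 0.9887 bits
Since 0.3113 ≤ 0.9887, the bound is satisfied ✓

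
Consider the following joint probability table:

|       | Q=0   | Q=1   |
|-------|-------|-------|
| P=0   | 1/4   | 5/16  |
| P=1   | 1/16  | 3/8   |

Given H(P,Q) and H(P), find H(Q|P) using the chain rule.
From the chain rule: H(P,Q) = H(P) + H(Q|P)
Therefore: H(Q|P) = H(P,Q) - H(P)

H(P,Q) = -[(1/4)·log₂(1/4) + (5/16)·log₂(5/16) + (1/16)·log₂(1/16) + (3/8)·log₂(3/8)]
  = 0.5000 + 0.5244 + 0.2500 + 0.5306
  = 1.8050 bits
Marginal P(P) (row sums):
  P(P=0) = 1/4 + 5/16 = 9/16
  P(P=1) = 1/16 + 3/8 = 7/16
H(P) = -[(9/16)·log₂(9/16) + (7/16)·log₂(7/16)]
  = 0.4669 + 0.5218
  = 0.9887 bits

H(Q|P) = 1.8050 - 0.9887 = 0.8163 bits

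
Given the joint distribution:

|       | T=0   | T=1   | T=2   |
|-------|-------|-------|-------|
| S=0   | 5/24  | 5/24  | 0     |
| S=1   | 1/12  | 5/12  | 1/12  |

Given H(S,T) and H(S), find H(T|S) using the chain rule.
From the chain rule: H(S,T) = H(S) + H(T|S)
Therefore: H(T|S) = H(S,T) - H(S)

H(S,T) = -[(5/24)·log₂(5/24) + (5/24)·log₂(5/24) + (1/12)·log₂(1/12) + (5/12)·log₂(5/12) + (1/12)·log₂(1/12)]
  = 0.4715 + 0.4715 + 0.2987 + 0.5263 + 0.2987
  = 2.0667 bits
Marginal P(S) (row sums):
  P(S=0) = 5/24 + 5/24 + 0 = 5/12
  P(S=1) = 1/12 + 5/12 + 1/12 = 7/12
H(S) = -[(5/12)·log₂(5/12) + (7/12)·log₂(7/12)]
  = 0.5263 + 0.4536
  = 0.9799 bits

H(T|S) = 2.0667 - 0.9799 = 1.0868 bits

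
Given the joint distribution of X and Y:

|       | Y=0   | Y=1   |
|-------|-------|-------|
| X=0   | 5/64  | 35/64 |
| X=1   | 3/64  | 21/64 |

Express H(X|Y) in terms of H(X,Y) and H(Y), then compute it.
H(X|Y) = H(X,Y) - H(Y)

Marginal P(Y) (column sums):
  P(Y=0) = 5/64 + 3/64 = 1/8
  P(Y=1) = 35/64 + 21/64 = 7/8

H(X,Y) = -[(5/64)·log₂(5/64) + (35/64)·log₂(35/64) + (3/64)·log₂(3/64) + (21/64)·log₂(21/64)]
  = 0.2873 + 0.4762 + 0.2070 + 0.5275
  = 1.4980 bits
H(Y) = -[(1/8)·log₂(1/8) + (7/8)·log₂(7/8)]
  = 0.3750 + 0.1686
  = 0.5436 bits

H(X|Y) = 1.4980 - 0.5436 = 0.9544 bits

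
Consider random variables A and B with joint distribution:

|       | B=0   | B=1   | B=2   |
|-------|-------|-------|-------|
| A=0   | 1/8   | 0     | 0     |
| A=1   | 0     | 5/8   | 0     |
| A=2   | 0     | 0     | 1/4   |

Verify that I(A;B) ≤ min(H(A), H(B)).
Marginal P(A) (row sums):
  P(A=0) = 1/8 + 0 + 0 = 1/8
  P(A=1) = 0 + 5/8 + 0 = 5/8
  P(A=2) = 0 + 0 + 1/4 = 1/4
Marginal P(B) (column sums):
  P(B=0) = 1/8 + 0 + 0 = 1/8
  P(B=1) = 0 + 5/8 + 0 = 5/8
  P(B=2) = 0 + 0 + 1/4 = 1/4

H(A) = -[(1/8)·log₂(1/8) + (5/8)·log₂(5/8) + (1/4)·log₂(1/4)]
  = 0.3750 + 0.4238 + 0.5000
  = 1.2988 bits
H(B) = -[(1/8)·log₂(1/8) + (5/8)·log₂(5/8) + (1/4)·log₂(1/4)]
  = 0.3750 + 0.4238 + 0.5000
  = 1.2988 bits
H(A,B) = -[(1/8)·log₂(1/8) + (5/8)·log₂(5/8) + (1/4)·log₂(1/4)]
  = 0.3750 + 0.4238 + 0.5000
  = 1.2988 bits

I(A;B) = H(A) + H(B) - H(A,B)
  = 1.2988 + 1.2988 - 1.2988
  = 1.2988 bits

min(H(A), H(B)) = min(1.2988, 1.2988) = 1.2988 bits
Since 1.2988 ≤ 1.2988, the bound is satisfied ✓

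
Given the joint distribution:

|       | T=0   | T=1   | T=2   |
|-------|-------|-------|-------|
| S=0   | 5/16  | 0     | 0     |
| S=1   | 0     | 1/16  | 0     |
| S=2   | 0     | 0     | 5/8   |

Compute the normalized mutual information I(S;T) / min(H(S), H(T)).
Marginal P(S) (row sums):
  P(S=0) = 5/16 + 0 + 0 = 5/16
  P(S=1) = 0 + 1/16 + 0 = 1/16
  P(S=2) = 0 + 0 + 5/8 = 5/8
Marginal P(T) (column sums):
  P(T=0) = 5/16 + 0 + 0 = 5/16
  P(T=1) = 0 + 1/16 + 0 = 1/16
  P(T=2) = 0 + 0 + 5/8 = 5/8

H(S) = -[(5/16)·log₂(5/16) + (1/16)·log₂(1/16) + (5/8)·log₂(5/8)]
  = 0.5244 + 0.2500 + 0.4238
  = 1.1982 bits
H(T) = -[(5/16)·log₂(5/16) + (1/16)·log₂(1/16) + (5/8)·log₂(5/8)]
  = 0.5244 + 0.2500 + 0.4238
  = 1.1982 bits
H(S,T) = -[(5/16)·log₂(5/16) + (1/16)·log₂(1/16) + (5/8)·log₂(5/8)]
  = 0.5244 + 0.2500 + 0.4238
  = 1.1982 bits

I(S;T) = H(S) + H(T) - H(S,T)
  = 1.1982 + 1.1982 - 1.1982
  = 1.1982 bits

min(H(S), H(T)) = min(1.1982, 1.1982) = 1.1982 bits
Normalized MI = 1.1982 / 1.1982 = 1.0000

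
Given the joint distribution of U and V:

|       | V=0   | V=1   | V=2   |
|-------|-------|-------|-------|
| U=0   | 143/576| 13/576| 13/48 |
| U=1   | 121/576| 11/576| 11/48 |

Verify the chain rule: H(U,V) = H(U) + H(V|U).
Left side:
H(U,V) = -[(143/576)·log₂(143/576) + (13/576)·log₂(13/576) + (13/48)·log₂(13/48) + (121/576)·log₂(121/576) + (11/576)·log₂(11/576) + (11/48)·log₂(11/48)]
  = 0.4990 + 0.1234 + 0.5104 + 0.4729 + 0.1091 + 0.4871
  = 2.2019 bits

Right side:
Marginal P(U) (row sums):
  P(U=0) = 143/576 + 13/576 + 13/48 = 13/24
  P(U=1) = 121/576 + 11/576 + 11/48 = 11/24
H(U) = -[(13/24)·log₂(13/24) + (11/24)·log₂(11/24)]
  = 0.4791 + 0.5159
  = 0.9950 bits
H(V|U) = -Σ P(U,V)·log₂ P(V|U), where P(V|U) = P(U,V) / P(U)
  (U=0,V=0): P(V|U) = (143/576)/(13/24) = 11/24;  -(143/576)·log₂(11/24) = 0.2794
  (U=0,V=1): P(V|U) = (13/576)/(13/24) = 1/24;  -(13/576)·log₂(1/24) = 0.1035
  (U=0,V=2): P(V|U) = (13/48)/(13/24) = 1/2;  -(13/48)·log₂(1/2) = 0.2708
  (U=1,V=0): P(V|U) = (121/576)/(11/24) = 11/24;  -(121/576)·log₂(11/24) = 0.2364
  (U=1,V=1): P(V|U) = (11/576)/(11/24) = 1/24;  -(11/576)·log₂(1/24) = 0.0876
  (U=1,V=2): P(V|U) = (11/48)/(11/24) = 1/2;  -(11/48)·log₂(1/2) = 0.2292
H(V|U) = 0.2794 + 0.1035 + 0.2708 + 0.2364 + 0.0876 + 0.2292
  = 1.2069 bits
H(U) + H(V|U) = 0.9950 + 1.2069 = 2.2019 bits

Both sides equal 2.2019 bits, so the chain rule holds ✓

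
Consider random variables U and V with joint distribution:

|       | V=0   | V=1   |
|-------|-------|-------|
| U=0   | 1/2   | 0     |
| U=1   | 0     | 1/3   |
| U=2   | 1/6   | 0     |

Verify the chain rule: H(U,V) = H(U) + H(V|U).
Left side:
H(U,V) = -[(1/2)·log₂(1/2) + (1/3)·log₂(1/3) + (1/6)·log₂(1/6)]
  = 0.5000 + 0.5283 + 0.4308
  = 1.4591 bits

Right side:
Marginal P(U) (row sums):
  P(U=0) = 1/2 + 0 = 1/2
  P(U=1) = 0 + 1/3 = 1/3
  P(U=2) = 1/6 + 0 = 1/6
H(U) = -[(1/2)·log₂(1/2) + (1/3)·log₂(1/3) + (1/6)·log₂(1/6)]
  = 0.5000 + 0.5283 + 0.4308
  = 1.4591 bits
H(V|U) = -Σ P(U,V)·log₂ P(V|U), where P(V|U) = P(U,V) / P(U)
  (cells with P(U,V) = 0 contribute 0)
  (U=0,V=0): P(V|U) = (1/2)/(1/2) = 1;  -(1/2)·log₂(1) = 0.0000
  (U=1,V=1): P(V|U) = (1/3)/(1/3) = 1;  -(1/3)·log₂(1) = 0.0000
  (U=2,V=0): P(V|U) = (1/6)/(1/6) = 1;  -(1/6)·log₂(1) = 0.0000
H(V|U) = 0.0000 + 0.0000 + 0.0000
  = 0.0000 bits
H(U) + H(V|U) = 1.4591 + 0.0000 = 1.4591 bits

Both sides equal 1.4591 bits, so the chain rule holds ✓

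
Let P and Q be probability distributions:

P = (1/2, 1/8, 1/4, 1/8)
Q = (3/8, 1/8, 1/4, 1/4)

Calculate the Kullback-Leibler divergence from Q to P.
D(P||Q) = Σ P(i) log₂(P(i)/Q(i))
  i=0: (1/2) × log₂((1/2)/(3/8)) = (1/2) × log₂(4/3) = 0.2075
  i=1: (1/8) × log₂((1/8)/(1/8)) = (1/8) × log₂(1) = 0.0000
  i=2: (1/4) × log₂((1/4)/(1/4)) = (1/4) × log₂(1) = 0.0000
  i=3: (1/8) × log₂((1/8)/(1/4)) = (1/8) × log₂(1/2) = -0.1250
D(P||Q) = 0.2075 + 0.0000 + 0.0000 - 0.1250
  = 0.0825 bits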